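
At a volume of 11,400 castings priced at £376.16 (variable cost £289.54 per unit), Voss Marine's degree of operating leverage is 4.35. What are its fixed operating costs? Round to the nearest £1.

£760,464

Contribution at this volume is 11,400 × £86.62 = £987,468.00.
DOL = contribution / EBIT, so EBIT = £987,468.00 / 4.35 = £227,004.14.
And FC = contribution − EBIT = £987,468.00 − £227,004.14 = £760,464.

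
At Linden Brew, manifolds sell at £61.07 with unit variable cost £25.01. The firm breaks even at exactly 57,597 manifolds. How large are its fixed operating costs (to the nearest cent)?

Contribution margin per unit = £61.07 − £25.01 = £36.06.
Since BE = FC / CM, FC = 57,597 × £36.06 = £2,076,947.82.

£2,076,947.82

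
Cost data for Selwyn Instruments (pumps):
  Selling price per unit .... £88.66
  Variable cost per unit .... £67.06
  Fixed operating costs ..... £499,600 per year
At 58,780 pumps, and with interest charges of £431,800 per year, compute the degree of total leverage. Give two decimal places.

Contribution at this volume is 58,780 × £21.60 = £1,269,648.00.
Operating income = contribution − fixed costs = £1,269,648.00 − £499,600 = £770,048.00. Interest = £431,800.00.
DOL = £1,269,648.00 ÷ £770,048.00 = 1.6488; DFL = £770,048.00 ÷ £338,248.00 = 2.2766.
Combined leverage = 1.6488 × 2.2766 = 3.7537.

3.75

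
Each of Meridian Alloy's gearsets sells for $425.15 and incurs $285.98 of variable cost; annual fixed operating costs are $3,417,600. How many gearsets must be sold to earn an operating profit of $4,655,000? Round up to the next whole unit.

58,006 gearsets

Contribution margin per unit = $425.15 − $285.98 = $139.17.
Required volume = (fixed costs + target profit) ÷ CM = ($3,417,600 + $4,655,000) ÷ $139.17 = 58,005.32, so 58,006 gearsets.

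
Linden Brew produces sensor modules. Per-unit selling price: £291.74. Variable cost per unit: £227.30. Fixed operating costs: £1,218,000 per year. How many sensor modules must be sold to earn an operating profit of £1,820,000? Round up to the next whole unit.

Contribution margin per unit = £291.74 − £227.30 = £64.44.
Units = (FC + target) / CM = (£1,218,000 + £1,820,000) / £64.44 = 47,144.63, so 47,145 sensor modules.

47,145 sensor modules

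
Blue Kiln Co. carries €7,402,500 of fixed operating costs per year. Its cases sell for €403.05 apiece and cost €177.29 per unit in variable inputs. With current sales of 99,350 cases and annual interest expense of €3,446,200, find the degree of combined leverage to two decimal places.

At 99,350 units, contribution = 99,350 × €225.76 = €22,429,256.00.
Operating income = contribution − fixed costs = €22,429,256.00 − €7,402,500 = €15,026,756.00. Interest = €3,446,200.00.
DOL = €22,429,256.00 ÷ €15,026,756.00 = 1.4926; DFL = €15,026,756.00 ÷ €11,580,556.00 = 1.2976.
Combined leverage = 1.4926 × 1.2976 = 1.9368.

1.94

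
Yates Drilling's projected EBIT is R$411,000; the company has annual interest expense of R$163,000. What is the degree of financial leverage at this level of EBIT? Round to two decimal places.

1.66

Interest = R$163,000.00.
Degree of financial leverage = EBIT / (EBIT − interest) = R$411,000 / R$248,000.00 = 1.6573.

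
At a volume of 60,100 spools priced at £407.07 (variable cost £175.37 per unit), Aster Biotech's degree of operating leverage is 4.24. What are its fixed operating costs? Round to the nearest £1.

£10,640,932

Contribution at this volume is 60,100 × £231.70 = £13,925,170.00.
Since DOL = CM ÷ EBIT, EBIT = £13,925,170.00 ÷ 4.24 = £3,284,238.21.
And FC = contribution − EBIT = £13,925,170.00 − £3,284,238.21 = £10,640,932.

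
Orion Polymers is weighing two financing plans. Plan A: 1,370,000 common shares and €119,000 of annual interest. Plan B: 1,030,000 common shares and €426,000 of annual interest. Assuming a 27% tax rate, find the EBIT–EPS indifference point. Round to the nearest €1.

€1,356,029

At indifference, (EBIT − 119,000)(1 − t)/1,370,000 = (EBIT − 426,000)(1 − t)/1,030,000.
Cancelling (1 − t) and cross-multiplying: 1,030,000·(EBIT − 119,000) = 1,370,000·(EBIT − 426,000).
Solving, EBIT = (426,000·1,370,000 − 119,000·1,030,000) / (1,370,000 − 1,030,000) = 461,050,000,000 / 340,000 = 1,356,029.41.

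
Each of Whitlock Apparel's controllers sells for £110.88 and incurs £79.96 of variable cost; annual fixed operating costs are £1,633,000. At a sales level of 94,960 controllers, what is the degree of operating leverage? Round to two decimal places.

2.25

Total contribution margin = 94,960 × £30.92 = £2,936,163.20.
Subtracting fixed costs: EBIT = £2,936,163.20 − £1,633,000 = £1,303,163.20.
DOL = contribution ÷ EBIT = £2,936,163.20 ÷ £1,303,163.20 = 2.2531.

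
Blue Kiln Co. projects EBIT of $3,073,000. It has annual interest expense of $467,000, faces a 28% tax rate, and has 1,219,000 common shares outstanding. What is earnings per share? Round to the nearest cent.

Interest = $467,000.00, so EBT = $3,073,000 − $467,000.00 = $2,606,000.00.
Net income = $2,606,000.00 × (1 − 0.28) = $1,876,320.00.
Per share: $1,876,320.00 / 1,219,000 shares = $1.54.

$1.54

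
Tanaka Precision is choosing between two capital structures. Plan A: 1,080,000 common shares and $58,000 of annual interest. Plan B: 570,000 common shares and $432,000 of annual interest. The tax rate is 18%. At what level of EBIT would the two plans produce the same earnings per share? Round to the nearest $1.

$850,000

Set EPS_A = EPS_B: (EBIT − $58,000)(1 − 0.18) ÷ 1,080,000 = (EBIT − $432,000)(1 − 0.18) ÷ 570,000.
Cancelling (1 − t) and cross-multiplying: 570,000·(EBIT − 58,000) = 1,080,000·(EBIT − 432,000).
EBIT × (1,080,000 − 570,000) = 432,000 × 1,080,000 − 58,000 × 570,000 = 433,500,000,000, so EBIT = 433,500,000,000 ÷ 510,000 = 850,000.00.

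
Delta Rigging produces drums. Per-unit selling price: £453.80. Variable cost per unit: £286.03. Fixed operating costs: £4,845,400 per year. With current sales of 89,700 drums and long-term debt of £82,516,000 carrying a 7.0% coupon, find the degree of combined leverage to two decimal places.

Total contribution margin = 89,700 × £167.77 = £15,048,969.00.
Operating income = contribution − fixed costs = £15,048,969.00 − £4,845,400 = £10,203,569.00. Interest = £5,776,120.00.
DOL = £15,048,969.00 ÷ £10,203,569.00 = 1.4749; DFL = £10,203,569.00 ÷ £4,427,449.00 = 2.3046.
DCL = DOL × DFL = 1.4749 × 2.3046 = 3.3991.

3.40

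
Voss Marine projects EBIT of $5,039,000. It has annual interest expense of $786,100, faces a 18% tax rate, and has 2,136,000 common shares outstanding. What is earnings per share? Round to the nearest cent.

Pre-tax income = $5,039,000 − $786,100.00 = $4,252,900.00.
Net income = $4,252,900.00 × (1 − 0.18) = $3,487,378.00.
EPS = $3,487,378.00 ÷ 2,136,000 = $1.63.

$1.63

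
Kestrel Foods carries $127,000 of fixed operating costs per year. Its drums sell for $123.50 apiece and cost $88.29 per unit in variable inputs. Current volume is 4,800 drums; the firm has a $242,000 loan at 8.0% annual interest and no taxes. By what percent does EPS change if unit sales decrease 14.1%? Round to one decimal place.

-105.2%

Contribution at this volume is 4,800 × $35.21 = $169,008.00.
Operating income = contribution − fixed costs = $169,008.00 − $127,000 = $42,008.00.
Interest = $19,360.00, so EBIT − I = $22,648.00.
Degree of combined leverage = contribution ÷ (EBIT − I) = $169,008.00 ÷ $22,648.00 = 7.4624.
%ΔEPS = DCL × %ΔSales = 7.4624 × -14.1% = -105.2%.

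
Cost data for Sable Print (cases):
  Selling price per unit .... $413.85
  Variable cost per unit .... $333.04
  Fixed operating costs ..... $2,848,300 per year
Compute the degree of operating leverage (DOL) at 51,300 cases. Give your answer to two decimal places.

At 51,300 units, contribution = 51,300 × $80.81 = $4,145,553.00.
Operating income = contribution − fixed costs = $4,145,553.00 − $2,848,300 = $1,297,253.00.
Degree of operating leverage = $4,145,553.00 / $1,297,253.00 = 3.1956.

3.20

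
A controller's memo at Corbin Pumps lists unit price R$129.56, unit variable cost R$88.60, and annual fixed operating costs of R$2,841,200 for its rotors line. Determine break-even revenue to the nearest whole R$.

R$8,986,960

CM per unit = R$129.56 − R$88.60 = R$40.96; CM ratio = R$40.96 / R$129.56 = 0.3161.
Break-even sales = FC ÷ CM ratio = R$2,841,200 × R$129.56 / R$40.96 = R$8,986,960.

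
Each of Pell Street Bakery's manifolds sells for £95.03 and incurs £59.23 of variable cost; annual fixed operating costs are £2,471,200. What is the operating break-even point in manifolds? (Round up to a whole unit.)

69,028 manifolds

Unit CM = price − variable cost = £95.03 − £59.23 = £35.80.
Break-even Q = £2,471,200 / £35.80 = 69,027.93 → 69,028 manifolds.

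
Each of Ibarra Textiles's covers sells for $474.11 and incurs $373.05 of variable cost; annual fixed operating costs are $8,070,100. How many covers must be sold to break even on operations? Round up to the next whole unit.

Each unit contributes $474.11 − $373.05 = $101.06.
Units to break even: $8,070,100 ÷ $101.06 = 79,854.54, rounded up to 79,855.

79,855 covers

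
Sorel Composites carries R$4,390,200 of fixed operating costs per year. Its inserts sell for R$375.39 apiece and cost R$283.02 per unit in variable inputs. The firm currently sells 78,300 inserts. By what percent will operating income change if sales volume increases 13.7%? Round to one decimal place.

Contribution at this volume is 78,300 × R$92.37 = R$7,232,571.00.
Subtracting fixed costs: EBIT = R$7,232,571.00 − R$4,390,200 = R$2,842,371.00.
DOL = contribution ÷ EBIT = R$7,232,571.00 ÷ R$2,842,371.00 = 2.5446.
%ΔEBIT = DOL × %ΔSales = 2.5446 × +13.7% = +34.9%.

+34.9%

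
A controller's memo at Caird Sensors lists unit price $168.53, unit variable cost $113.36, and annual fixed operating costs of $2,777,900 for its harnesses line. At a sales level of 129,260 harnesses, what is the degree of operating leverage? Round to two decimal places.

1.64

At 129,260 units, contribution = 129,260 × $55.17 = $7,131,274.20.
Operating income = contribution − fixed costs = $7,131,274.20 − $2,777,900 = $4,353,374.20.
Degree of operating leverage = $7,131,274.20 / $4,353,374.20 = 1.6381.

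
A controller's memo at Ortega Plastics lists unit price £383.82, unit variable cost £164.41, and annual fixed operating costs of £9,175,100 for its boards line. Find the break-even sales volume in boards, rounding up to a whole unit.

Contribution margin per unit = £383.82 − £164.41 = £219.41.
Break-even volume = fixed costs ÷ CM per unit = £9,175,100 ÷ £219.41 = 41,817.15, so 41,818 boards.

41,818 boards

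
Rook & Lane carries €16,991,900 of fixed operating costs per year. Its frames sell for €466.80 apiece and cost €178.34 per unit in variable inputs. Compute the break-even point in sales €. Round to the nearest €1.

€27,497,119

CM per unit = €466.80 − €178.34 = €288.46; CM ratio = €288.46 / €466.80 = 0.6180.
Break-even sales = FC ÷ CM ratio = €16,991,900 × €466.80 / €288.46 = €27,497,119.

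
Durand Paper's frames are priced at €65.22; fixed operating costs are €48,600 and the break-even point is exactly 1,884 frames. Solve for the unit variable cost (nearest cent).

At break-even, FC = Q × (P − VC), so P − VC = €48,600 ÷ 1,884 = €25.7962.
Hence VC = price − CM = €65.22 − €25.7962 = €39.42.

€39.42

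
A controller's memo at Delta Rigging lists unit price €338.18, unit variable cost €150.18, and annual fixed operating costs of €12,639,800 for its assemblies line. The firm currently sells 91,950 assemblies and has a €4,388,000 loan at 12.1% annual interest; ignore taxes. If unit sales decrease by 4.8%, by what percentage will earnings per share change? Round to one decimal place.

At 91,950 units, contribution = 91,950 × €188.00 = €17,286,600.00.
EBIT = €17,286,600.00 − €12,639,800 = €4,646,800.00.
Interest = €530,948.00, so EBIT − I = €4,115,852.00.
Degree of combined leverage = contribution ÷ (EBIT − I) = €17,286,600.00 ÷ €4,115,852.00 = 4.2000.
%ΔEPS = DCL × %ΔSales = 4.2000 × -4.8% = -20.2%.

-20.2%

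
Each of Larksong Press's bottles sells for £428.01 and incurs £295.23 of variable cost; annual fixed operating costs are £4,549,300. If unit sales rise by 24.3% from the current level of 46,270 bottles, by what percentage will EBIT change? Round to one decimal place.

+93.6%

Contribution at this volume is 46,270 × £132.78 = £6,143,730.60.
Operating income = contribution − fixed costs = £6,143,730.60 − £4,549,300 = £1,594,430.60.
So DOL = total CM / EBIT = £6,143,730.60 / £1,594,430.60 = 3.8532.
Operating income changes by 3.8532 × +24.3% = +93.6%.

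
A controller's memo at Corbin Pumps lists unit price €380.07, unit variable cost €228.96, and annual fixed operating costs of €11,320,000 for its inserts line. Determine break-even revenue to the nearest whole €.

Contribution margin per unit = €380.07 − €228.96 = €151.11, a CM ratio of €151.11 ÷ €380.07 = 0.3976.
Break-even revenue = fixed costs × price ÷ CM = €11,320,000 × €380.07 ÷ €151.11 = €28,471,924.

€28,471,924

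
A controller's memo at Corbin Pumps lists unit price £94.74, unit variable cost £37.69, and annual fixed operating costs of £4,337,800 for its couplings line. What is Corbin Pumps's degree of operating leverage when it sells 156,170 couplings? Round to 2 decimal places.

1.95

Contribution at this volume is 156,170 × £57.05 = £8,909,498.50.
EBIT = £8,909,498.50 − £4,337,800 = £4,571,698.50.
DOL = contribution ÷ EBIT = £8,909,498.50 ÷ £4,571,698.50 = 1.9488.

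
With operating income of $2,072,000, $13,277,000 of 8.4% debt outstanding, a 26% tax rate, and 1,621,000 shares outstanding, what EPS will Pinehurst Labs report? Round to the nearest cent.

Pre-tax income = $2,072,000 − $1,115,268.00 = $956,732.00.
After tax at 26%: net income = $956,732.00 × 0.74 = $707,981.68.
EPS = $707,981.68 ÷ 1,621,000 = $0.44.

$0.44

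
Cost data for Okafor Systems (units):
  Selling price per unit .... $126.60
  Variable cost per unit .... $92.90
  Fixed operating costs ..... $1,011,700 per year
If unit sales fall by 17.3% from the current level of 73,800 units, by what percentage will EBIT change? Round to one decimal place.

Contribution at this volume is 73,800 × $33.70 = $2,487,060.00.
Operating income = contribution − fixed costs = $2,487,060.00 − $1,011,700 = $1,475,360.00.
DOL = contribution ÷ EBIT = $2,487,060.00 ÷ $1,475,360.00 = 1.6857.
Operating income changes by 1.6857 × -17.3% = -29.2%.

-29.2%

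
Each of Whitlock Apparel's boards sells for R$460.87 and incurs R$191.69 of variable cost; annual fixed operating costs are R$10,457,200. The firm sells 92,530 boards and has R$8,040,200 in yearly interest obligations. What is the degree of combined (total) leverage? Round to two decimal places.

3.89

At 92,530 units, contribution = 92,530 × R$269.18 = R$24,907,225.40.
EBIT = R$24,907,225.40 − R$10,457,200 = R$14,450,025.40. Interest = R$8,040,200.00.
DOL = R$24,907,225.40 ÷ R$14,450,025.40 = 1.7237; DFL = R$14,450,025.40 ÷ R$6,409,825.40 = 2.2544.
DCL = DOL × DFL = 1.7237 × 2.2544 = 3.8859.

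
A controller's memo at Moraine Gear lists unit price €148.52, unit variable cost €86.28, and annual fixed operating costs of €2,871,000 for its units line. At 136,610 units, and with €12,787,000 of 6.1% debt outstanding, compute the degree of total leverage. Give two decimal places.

1.75

At 136,610 units, contribution = 136,610 × €62.24 = €8,502,606.40.
Subtracting fixed costs: EBIT = €8,502,606.40 − €2,871,000 = €5,631,606.40. Interest = €780,007.00.
DOL = €8,502,606.40 ÷ €5,631,606.40 = 1.5098; DFL = €5,631,606.40 ÷ €4,851,599.40 = 1.1608.
Combined leverage = 1.5098 × 1.1608 = 1.7526.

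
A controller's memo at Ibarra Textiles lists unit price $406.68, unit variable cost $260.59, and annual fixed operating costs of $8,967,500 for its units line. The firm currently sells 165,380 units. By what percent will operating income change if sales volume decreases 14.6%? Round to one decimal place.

Total contribution margin = 165,380 × $146.09 = $24,160,364.20.
Subtracting fixed costs: EBIT = $24,160,364.20 − $8,967,500 = $15,192,864.20.
DOL = contribution ÷ EBIT = $24,160,364.20 ÷ $15,192,864.20 = 1.5902.
So EBIT moves 1.5902 × (-14.6%) = -23.2%.

-23.2%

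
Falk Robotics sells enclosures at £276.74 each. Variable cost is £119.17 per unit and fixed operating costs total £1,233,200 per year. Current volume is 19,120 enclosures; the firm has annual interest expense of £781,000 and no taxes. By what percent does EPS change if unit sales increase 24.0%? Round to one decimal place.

Total contribution margin = 19,120 × £157.57 = £3,012,738.40.
Operating income = contribution − fixed costs = £3,012,738.40 − £1,233,200 = £1,779,538.40.
Interest = £781,000.00, so EBIT − I = £998,538.40.
Degree of combined leverage = contribution ÷ (EBIT − I) = £3,012,738.40 ÷ £998,538.40 = 3.0171.
%ΔEPS = DCL × %ΔSales = 3.0171 × +24.0% = +72.4%.

+72.4%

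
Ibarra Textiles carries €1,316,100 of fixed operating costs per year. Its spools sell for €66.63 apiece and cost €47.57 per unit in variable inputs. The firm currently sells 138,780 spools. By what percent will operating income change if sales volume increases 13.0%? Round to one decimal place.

Contribution at this volume is 138,780 × €19.06 = €2,645,146.80.
Operating income = contribution − fixed costs = €2,645,146.80 − €1,316,100 = €1,329,046.80.
So DOL = total CM / EBIT = €2,645,146.80 / €1,329,046.80 = 1.9903.
Operating income changes by 1.9903 × +13.0% = +25.9%.

+25.9%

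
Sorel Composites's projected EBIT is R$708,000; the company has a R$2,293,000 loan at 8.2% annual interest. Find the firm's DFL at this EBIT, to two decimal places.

Interest = R$188,026.00.
Degree of financial leverage = EBIT / (EBIT − interest) = R$708,000 / R$519,974.00 = 1.3616.

1.36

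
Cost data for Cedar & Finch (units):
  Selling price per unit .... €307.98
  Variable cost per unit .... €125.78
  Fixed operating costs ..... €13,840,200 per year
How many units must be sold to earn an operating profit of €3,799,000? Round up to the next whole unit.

Each unit contributes €307.98 − €125.78 = €182.20.
Required volume = (fixed costs + target profit) ÷ CM = (€13,840,200 + €3,799,000) ÷ €182.20 = 96,812.29, so 96,813 units.

96,813 units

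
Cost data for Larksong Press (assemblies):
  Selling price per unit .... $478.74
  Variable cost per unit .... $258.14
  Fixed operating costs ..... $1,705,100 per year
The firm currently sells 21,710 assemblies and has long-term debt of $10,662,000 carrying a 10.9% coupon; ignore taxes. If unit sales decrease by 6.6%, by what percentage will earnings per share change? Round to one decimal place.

-16.4%

Contribution at this volume is 21,710 × $220.60 = $4,789,226.00.
EBIT = $4,789,226.00 − $1,705,100 = $3,084,126.00.
Interest = $1,162,158.00, so EBIT − I = $1,921,968.00.
DCL = total CM / (EBIT − I) = $4,789,226.00 / $1,921,968.00 = 2.4918.
%ΔEPS = DCL × %ΔSales = 2.4918 × -6.6% = -16.4%.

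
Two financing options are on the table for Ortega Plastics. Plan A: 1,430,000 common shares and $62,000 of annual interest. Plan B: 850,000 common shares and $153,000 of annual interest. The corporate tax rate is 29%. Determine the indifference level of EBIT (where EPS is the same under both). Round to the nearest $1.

$286,362

Set EPS_A = EPS_B: (EBIT − $62,000)(1 − 0.29) ÷ 1,430,000 = (EBIT − $153,000)(1 − 0.29) ÷ 850,000.
Cancelling (1 − t) and cross-multiplying: 850,000·(EBIT − 62,000) = 1,430,000·(EBIT − 153,000).
EBIT × (1,430,000 − 850,000) = 153,000 × 1,430,000 − 62,000 × 850,000 = 166,090,000,000, so EBIT = 166,090,000,000 ÷ 580,000 = 286,362.07.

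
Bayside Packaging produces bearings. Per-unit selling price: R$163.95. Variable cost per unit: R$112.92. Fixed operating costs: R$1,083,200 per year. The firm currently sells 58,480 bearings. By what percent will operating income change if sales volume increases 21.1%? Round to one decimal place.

+33.1%

At 58,480 units, contribution = 58,480 × R$51.03 = R$2,984,234.40.
Subtracting fixed costs: EBIT = R$2,984,234.40 − R$1,083,200 = R$1,901,034.40.
So DOL = total CM / EBIT = R$2,984,234.40 / R$1,901,034.40 = 1.5698.
So EBIT moves 1.5698 × (+21.1%) = +33.1%.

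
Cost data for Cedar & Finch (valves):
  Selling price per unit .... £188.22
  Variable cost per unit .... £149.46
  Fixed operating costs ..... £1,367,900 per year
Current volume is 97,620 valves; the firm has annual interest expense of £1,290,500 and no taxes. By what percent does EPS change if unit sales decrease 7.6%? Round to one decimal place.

Contribution at this volume is 97,620 × £38.76 = £3,783,751.20.
EBIT = £3,783,751.20 − £1,367,900 = £2,415,851.20.
Interest = £1,290,500.00, so EBIT − I = £1,125,351.20.
Degree of combined leverage = contribution ÷ (EBIT − I) = £3,783,751.20 ÷ £1,125,351.20 = 3.3623.
%ΔEPS = DCL × %ΔSales = 3.3623 × -7.6% = -25.6%.

-25.6%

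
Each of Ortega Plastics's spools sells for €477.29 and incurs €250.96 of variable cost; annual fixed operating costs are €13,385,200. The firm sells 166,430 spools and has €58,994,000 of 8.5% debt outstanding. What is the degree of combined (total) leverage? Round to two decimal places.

At 166,430 units, contribution = 166,430 × €226.33 = €37,668,101.90.
Subtracting fixed costs: EBIT = €37,668,101.90 − €13,385,200 = €24,282,901.90. Interest = €5,014,490.00.
DOL = €37,668,101.90 ÷ €24,282,901.90 = 1.5512; DFL = €24,282,901.90 ÷ €19,268,411.90 = 1.2602.
DCL = DOL × DFL = 1.5512 × 1.2602 = 1.9548.

1.95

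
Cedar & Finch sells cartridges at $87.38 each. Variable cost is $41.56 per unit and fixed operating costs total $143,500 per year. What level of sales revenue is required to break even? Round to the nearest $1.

$273,658

Contribution margin per unit = $87.38 − $41.56 = $45.82, a CM ratio of $45.82 ÷ $87.38 = 0.5244.
Break-even sales = FC ÷ CM ratio = $143,500 × $87.38 / $45.82 = $273,658.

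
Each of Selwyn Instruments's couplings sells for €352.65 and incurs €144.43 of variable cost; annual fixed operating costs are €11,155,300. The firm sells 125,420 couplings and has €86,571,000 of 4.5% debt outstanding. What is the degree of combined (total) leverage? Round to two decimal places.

2.36

Total contribution margin = 125,420 × €208.22 = €26,114,952.40.
EBIT = €26,114,952.40 − €11,155,300 = €14,959,652.40. Interest = €3,895,695.00.
DOL = €26,114,952.40 ÷ €14,959,652.40 = 1.7457; DFL = €14,959,652.40 ÷ €11,063,957.40 = 1.3521.
DCL = DOL × DFL = 1.7457 × 1.3521 = 2.3604.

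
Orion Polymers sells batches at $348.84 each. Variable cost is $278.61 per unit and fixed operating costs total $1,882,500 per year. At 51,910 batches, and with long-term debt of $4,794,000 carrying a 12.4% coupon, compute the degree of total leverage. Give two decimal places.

3.12

Total contribution margin = 51,910 × $70.23 = $3,645,639.30.
EBIT = $3,645,639.30 − $1,882,500 = $1,763,139.30. Interest = $594,456.00, so EBIT − I = $1,168,683.30.
DCL = contribution ÷ (EBIT − I) = $3,645,639.30 ÷ $1,168,683.30 = 3.1194.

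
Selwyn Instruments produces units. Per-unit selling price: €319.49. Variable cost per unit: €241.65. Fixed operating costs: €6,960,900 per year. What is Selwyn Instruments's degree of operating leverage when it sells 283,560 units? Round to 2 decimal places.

1.46

Total contribution margin = 283,560 × €77.84 = €22,072,310.40.
Subtracting fixed costs: EBIT = €22,072,310.40 − €6,960,900 = €15,111,410.40.
So DOL = total CM / EBIT = €22,072,310.40 / €15,111,410.40 = 1.4606.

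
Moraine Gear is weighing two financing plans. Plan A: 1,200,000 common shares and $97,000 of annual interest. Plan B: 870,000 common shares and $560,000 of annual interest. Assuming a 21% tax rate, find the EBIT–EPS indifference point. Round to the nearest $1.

Set EPS_A = EPS_B: (EBIT − $97,000)(1 − 0.21) ÷ 1,200,000 = (EBIT − $560,000)(1 − 0.21) ÷ 870,000.
Cancelling (1 − t) and cross-multiplying: 870,000·(EBIT − 97,000) = 1,200,000·(EBIT − 560,000).
Solving, EBIT = (560,000·1,200,000 − 97,000·870,000) / (1,200,000 − 870,000) = 587,610,000,000 / 330,000 = 1,780,636.36.

$1,780,636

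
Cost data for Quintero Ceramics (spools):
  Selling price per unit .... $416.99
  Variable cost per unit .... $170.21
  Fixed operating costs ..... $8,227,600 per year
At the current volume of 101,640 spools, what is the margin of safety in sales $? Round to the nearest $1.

Unit CM = price − variable cost = $416.99 − $170.21 = $246.78. Break-even units = $8,227,600 ÷ $246.78 = 33,339.82; break-even revenue = 33,339.82 × $416.99 = $13,902,370.22.
Actual sales revenue = 101,640 × $416.99 = $42,382,863.60.
Margin of safety = $42,382,863.60 − $13,902,370.22 = $28,480,493.

$28,480,493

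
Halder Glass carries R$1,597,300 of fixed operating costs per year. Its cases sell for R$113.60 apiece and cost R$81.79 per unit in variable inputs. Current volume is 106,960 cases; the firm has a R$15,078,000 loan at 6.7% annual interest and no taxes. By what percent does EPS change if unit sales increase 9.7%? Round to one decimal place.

+41.5%

Contribution at this volume is 106,960 × R$31.81 = R$3,402,397.60.
EBIT = R$3,402,397.60 − R$1,597,300 = R$1,805,097.60.
Interest = R$1,010,226.00, so EBIT − I = R$794,871.60.
Degree of combined leverage = contribution ÷ (EBIT − I) = R$3,402,397.60 ÷ R$794,871.60 = 4.2804.
EPS therefore changes by 4.2804 × (+9.7%) = +41.5%.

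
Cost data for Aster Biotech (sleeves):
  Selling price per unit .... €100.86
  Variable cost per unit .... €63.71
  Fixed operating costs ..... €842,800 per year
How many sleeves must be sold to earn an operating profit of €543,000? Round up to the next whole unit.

37,303 sleeves

Each unit contributes €100.86 − €63.71 = €37.15.
Units = (FC + target) / CM = (€842,800 + €543,000) / €37.15 = 37,302.83, so 37,303 sleeves.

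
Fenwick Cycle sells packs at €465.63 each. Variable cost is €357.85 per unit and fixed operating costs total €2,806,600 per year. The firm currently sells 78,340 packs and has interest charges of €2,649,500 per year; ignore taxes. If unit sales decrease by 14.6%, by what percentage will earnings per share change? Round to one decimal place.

-41.3%

At 78,340 units, contribution = 78,340 × €107.78 = €8,443,485.20.
Subtracting fixed costs: EBIT = €8,443,485.20 − €2,806,600 = €5,636,885.20.
After interest of €2,649,500.00, pre-tax earnings = €2,987,385.20.
DCL = total CM / (EBIT − I) = €8,443,485.20 / €2,987,385.20 = 2.8264.
%ΔEPS = DCL × %ΔSales = 2.8264 × -14.6% = -41.3%.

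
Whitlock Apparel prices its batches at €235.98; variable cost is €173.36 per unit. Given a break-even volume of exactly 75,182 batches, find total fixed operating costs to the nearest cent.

€4,707,896.84

Unit CM = price − variable cost = €235.98 − €173.36 = €62.62.
Since BE = FC / CM, FC = 75,182 × €62.62 = €4,707,896.84.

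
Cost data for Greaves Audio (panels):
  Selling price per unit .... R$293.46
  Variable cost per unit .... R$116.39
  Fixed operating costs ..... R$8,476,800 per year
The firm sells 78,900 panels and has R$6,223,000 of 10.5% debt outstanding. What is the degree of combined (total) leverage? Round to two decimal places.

At 78,900 units, contribution = 78,900 × R$177.07 = R$13,970,823.00.
Subtracting fixed costs: EBIT = R$13,970,823.00 − R$8,476,800 = R$5,494,023.00. Interest = R$653,415.00, so EBIT − I = R$4,840,608.00.
DCL = contribution ÷ (EBIT − I) = R$13,970,823.00 ÷ R$4,840,608.00 = 2.8862.

2.89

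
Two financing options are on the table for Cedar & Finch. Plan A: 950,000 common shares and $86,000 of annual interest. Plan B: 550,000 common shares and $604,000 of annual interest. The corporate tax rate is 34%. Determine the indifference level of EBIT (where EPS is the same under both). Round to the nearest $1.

$1,316,250

At indifference, (EBIT − 86,000)(1 − t)/950,000 = (EBIT − 604,000)(1 − t)/550,000.
The (1 − t) factor cancels: (EBIT − 86,000) × 550,000 = (EBIT − 604,000) × 950,000.
Solving, EBIT = (604,000·950,000 − 86,000·550,000) / (950,000 − 550,000) = 526,500,000,000 / 400,000 = 1,316,250.00.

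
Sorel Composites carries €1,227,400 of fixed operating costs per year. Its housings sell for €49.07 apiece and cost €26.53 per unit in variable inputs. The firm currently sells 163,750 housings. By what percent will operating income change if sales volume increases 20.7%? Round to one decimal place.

Total contribution margin = 163,750 × €22.54 = €3,690,925.00.
EBIT = €3,690,925.00 − €1,227,400 = €2,463,525.00.
DOL = contribution ÷ EBIT = €3,690,925.00 ÷ €2,463,525.00 = 1.4982.
Operating income changes by 1.4982 × +20.7% = +31.0%.

+31.0%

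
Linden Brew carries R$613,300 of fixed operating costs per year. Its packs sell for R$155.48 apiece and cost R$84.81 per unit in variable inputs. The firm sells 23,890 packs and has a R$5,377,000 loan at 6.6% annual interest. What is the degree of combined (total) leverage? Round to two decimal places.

Total contribution margin = 23,890 × R$70.67 = R$1,688,306.30.
Operating income = contribution − fixed costs = R$1,688,306.30 − R$613,300 = R$1,075,006.30. Interest = R$354,882.00, so EBIT − I = R$720,124.30.
Degree of total leverage = total CM / (EBIT − interest) = R$1,688,306.30 / R$720,124.30 = 2.3445.

2.34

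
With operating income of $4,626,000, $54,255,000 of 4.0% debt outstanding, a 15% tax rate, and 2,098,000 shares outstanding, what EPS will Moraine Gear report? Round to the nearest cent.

Pre-tax income = $4,626,000 − $2,170,200.00 = $2,455,800.00.
After tax at 15%: net income = $2,455,800.00 × 0.85 = $2,087,430.00.
EPS = $2,087,430.00 ÷ 2,098,000 = $0.99.

$0.99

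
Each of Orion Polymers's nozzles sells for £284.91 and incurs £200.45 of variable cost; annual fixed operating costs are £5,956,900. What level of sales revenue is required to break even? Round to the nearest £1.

CM per unit = £284.91 − £200.45 = £84.46; CM ratio = £84.46 / £284.91 = 0.2964.
Break-even sales = FC ÷ CM ratio = £5,956,900 × £284.91 / £84.46 = £20,094,487.

£20,094,487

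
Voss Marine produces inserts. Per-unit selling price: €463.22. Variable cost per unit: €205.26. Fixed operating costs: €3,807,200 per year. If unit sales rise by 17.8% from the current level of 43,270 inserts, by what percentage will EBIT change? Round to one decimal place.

+27.0%

At 43,270 units, contribution = 43,270 × €257.96 = €11,161,929.20.
EBIT = €11,161,929.20 − €3,807,200 = €7,354,729.20.
So DOL = total CM / EBIT = €11,161,929.20 / €7,354,729.20 = 1.5177.
%ΔEBIT = DOL × %ΔSales = 1.5177 × +17.8% = +27.0%.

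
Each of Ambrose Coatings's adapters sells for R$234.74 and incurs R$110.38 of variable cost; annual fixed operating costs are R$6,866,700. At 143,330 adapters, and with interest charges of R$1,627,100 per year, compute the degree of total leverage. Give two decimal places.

1.91

Contribution at this volume is 143,330 × R$124.36 = R$17,824,518.80.
EBIT = R$17,824,518.80 − R$6,866,700 = R$10,957,818.80. Interest = R$1,627,100.00, so EBIT − I = R$9,330,718.80.
DCL = contribution ÷ (EBIT − I) = R$17,824,518.80 ÷ R$9,330,718.80 = 1.9103.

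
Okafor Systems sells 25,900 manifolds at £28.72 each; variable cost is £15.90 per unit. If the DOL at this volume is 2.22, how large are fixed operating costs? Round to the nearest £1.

£182,471

Total contribution margin = 25,900 × £12.82 = £332,038.00.
Since DOL = CM ÷ EBIT, EBIT = £332,038.00 ÷ 2.22 = £149,566.67.
Fixed costs = CM − EBIT = £332,038.00 − £149,566.67 = £182,471.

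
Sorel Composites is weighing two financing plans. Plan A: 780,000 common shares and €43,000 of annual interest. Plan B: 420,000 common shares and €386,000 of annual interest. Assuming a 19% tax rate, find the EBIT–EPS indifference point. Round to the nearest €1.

At indifference, (EBIT − 43,000)(1 − t)/780,000 = (EBIT − 386,000)(1 − t)/420,000.
The (1 − t) factor cancels: (EBIT − 43,000) × 420,000 = (EBIT − 386,000) × 780,000.
EBIT × (780,000 − 420,000) = 386,000 × 780,000 − 43,000 × 420,000 = 283,020,000,000, so EBIT = 283,020,000,000 ÷ 360,000 = 786,166.67.

€786,167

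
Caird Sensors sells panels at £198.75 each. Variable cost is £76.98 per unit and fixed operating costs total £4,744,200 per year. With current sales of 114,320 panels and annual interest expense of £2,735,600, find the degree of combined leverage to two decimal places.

2.16

Contribution at this volume is 114,320 × £121.77 = £13,920,746.40.
EBIT = £13,920,746.40 − £4,744,200 = £9,176,546.40. Interest = £2,735,600.00, so EBIT − I = £6,440,946.40.
DCL = contribution ÷ (EBIT − I) = £13,920,746.40 ÷ £6,440,946.40 = 2.1613.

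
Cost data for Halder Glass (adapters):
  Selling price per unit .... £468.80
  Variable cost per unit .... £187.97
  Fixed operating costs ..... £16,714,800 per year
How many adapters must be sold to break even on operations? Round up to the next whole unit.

Unit CM = price − variable cost = £468.80 − £187.97 = £280.83.
Break-even Q = £16,714,800 / £280.83 = 59,519.28 → 59,520 adapters.

59,520 adapters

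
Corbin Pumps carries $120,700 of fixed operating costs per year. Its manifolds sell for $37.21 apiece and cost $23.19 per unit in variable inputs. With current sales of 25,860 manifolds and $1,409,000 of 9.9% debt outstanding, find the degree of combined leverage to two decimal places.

At 25,860 units, contribution = 25,860 × $14.02 = $362,557.20.
Subtracting fixed costs: EBIT = $362,557.20 − $120,700 = $241,857.20. Interest = $139,491.00.
DOL = $362,557.20 ÷ $241,857.20 = 1.4991; DFL = $241,857.20 ÷ $102,366.20 = 2.3627.
DCL = DOL × DFL = 1.4991 × 2.3627 = 3.5419.

3.54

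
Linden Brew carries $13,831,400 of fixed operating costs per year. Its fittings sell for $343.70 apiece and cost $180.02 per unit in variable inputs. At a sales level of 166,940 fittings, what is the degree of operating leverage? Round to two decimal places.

Contribution at this volume is 166,940 × $163.68 = $27,324,739.20.
Subtracting fixed costs: EBIT = $27,324,739.20 − $13,831,400 = $13,493,339.20.
DOL = contribution ÷ EBIT = $27,324,739.20 ÷ $13,493,339.20 = 2.0251.

2.03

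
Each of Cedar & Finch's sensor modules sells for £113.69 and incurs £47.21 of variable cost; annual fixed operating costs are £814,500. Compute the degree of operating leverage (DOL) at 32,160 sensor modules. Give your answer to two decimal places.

At 32,160 units, contribution = 32,160 × £66.48 = £2,137,996.80.
EBIT = £2,137,996.80 − £814,500 = £1,323,496.80.
Degree of operating leverage = £2,137,996.80 / £1,323,496.80 = 1.6154.

1.62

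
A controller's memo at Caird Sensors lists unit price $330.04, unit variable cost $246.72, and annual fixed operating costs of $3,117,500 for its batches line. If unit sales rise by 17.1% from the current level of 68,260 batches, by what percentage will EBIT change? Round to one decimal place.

+37.8%

At 68,260 units, contribution = 68,260 × $83.32 = $5,687,423.20.
EBIT = $5,687,423.20 − $3,117,500 = $2,569,923.20.
Degree of operating leverage = $5,687,423.20 / $2,569,923.20 = 2.2131.
So EBIT moves 2.2131 × (+17.1%) = +37.8%.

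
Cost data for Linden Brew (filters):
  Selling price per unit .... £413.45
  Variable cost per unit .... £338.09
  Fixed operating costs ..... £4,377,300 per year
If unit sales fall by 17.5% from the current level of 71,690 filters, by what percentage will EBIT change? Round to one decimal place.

-92.2%

Contribution at this volume is 71,690 × £75.36 = £5,402,558.40.
Subtracting fixed costs: EBIT = £5,402,558.40 − £4,377,300 = £1,025,258.40.
DOL = contribution ÷ EBIT = £5,402,558.40 ÷ £1,025,258.40 = 5.2695.
%ΔEBIT = DOL × %ΔSales = 5.2695 × -17.5% = -92.2%.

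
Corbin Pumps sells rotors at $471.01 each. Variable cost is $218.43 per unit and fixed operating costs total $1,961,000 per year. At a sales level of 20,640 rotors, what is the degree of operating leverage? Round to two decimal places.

Total contribution margin = 20,640 × $252.58 = $5,213,251.20.
Subtracting fixed costs: EBIT = $5,213,251.20 − $1,961,000 = $3,252,251.20.
DOL = contribution ÷ EBIT = $5,213,251.20 ÷ $3,252,251.20 = 1.6030.

1.60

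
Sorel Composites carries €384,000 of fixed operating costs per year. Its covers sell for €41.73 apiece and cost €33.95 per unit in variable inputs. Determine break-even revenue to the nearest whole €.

CM per unit = €41.73 − €33.95 = €7.78; CM ratio = €7.78 / €41.73 = 0.1864.
Break-even sales = FC ÷ CM ratio = €384,000 × €41.73 / €7.78 = €2,059,681.

€2,059,681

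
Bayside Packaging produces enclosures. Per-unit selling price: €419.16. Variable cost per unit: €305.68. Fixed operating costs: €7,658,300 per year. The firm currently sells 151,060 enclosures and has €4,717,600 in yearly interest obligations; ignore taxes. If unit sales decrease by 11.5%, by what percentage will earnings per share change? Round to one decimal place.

Total contribution margin = 151,060 × €113.48 = €17,142,288.80.
EBIT = €17,142,288.80 − €7,658,300 = €9,483,988.80.
After interest of €4,717,600.00, pre-tax earnings = €4,766,388.80.
DCL = total CM / (EBIT − I) = €17,142,288.80 / €4,766,388.80 = 3.5965.
EPS therefore changes by 3.5965 × (-11.5%) = -41.4%.

-41.4%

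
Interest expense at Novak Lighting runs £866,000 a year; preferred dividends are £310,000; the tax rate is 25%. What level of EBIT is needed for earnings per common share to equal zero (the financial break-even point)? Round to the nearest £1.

Grossing the preferred dividend up to pre-tax terms: £310,000 / (1 − 0.25) = £413,333.33.
EPS = 0 when EBIT covers interest plus the pre-tax preferred burden: £866,000 + £413,333.33 = £1,279,333.33.

£1,279,333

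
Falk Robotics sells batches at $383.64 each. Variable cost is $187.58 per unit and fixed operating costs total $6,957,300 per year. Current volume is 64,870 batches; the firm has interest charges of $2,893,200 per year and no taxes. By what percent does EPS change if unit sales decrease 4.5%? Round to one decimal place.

-20.0%

Total contribution margin = 64,870 × $196.06 = $12,718,412.20.
Operating income = contribution − fixed costs = $12,718,412.20 − $6,957,300 = $5,761,112.20.
Interest = $2,893,200.00, so EBIT − I = $2,867,912.20.
DCL = total CM / (EBIT − I) = $12,718,412.20 / $2,867,912.20 = 4.4347.
EPS therefore changes by 4.4347 × (-4.5%) = -20.0%.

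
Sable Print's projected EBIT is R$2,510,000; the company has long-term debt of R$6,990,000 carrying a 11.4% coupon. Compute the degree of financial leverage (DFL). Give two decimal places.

Annual interest charges come to R$796,860.00.
DFL = EBIT ÷ (EBIT − I) = R$2,510,000 ÷ (R$2,510,000 − R$796,860.00) = R$2,510,000 ÷ R$1,713,140.00 = 1.4651.

1.47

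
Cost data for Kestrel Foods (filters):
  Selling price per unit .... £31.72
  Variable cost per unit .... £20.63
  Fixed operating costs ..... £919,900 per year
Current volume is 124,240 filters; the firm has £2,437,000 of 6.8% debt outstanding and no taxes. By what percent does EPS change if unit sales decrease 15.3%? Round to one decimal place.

-72.1%

Contribution at this volume is 124,240 × £11.09 = £1,377,821.60.
EBIT = £1,377,821.60 − £919,900 = £457,921.60.
Interest = £165,716.00, so EBIT − I = £292,205.60.
Degree of combined leverage = contribution ÷ (EBIT − I) = £1,377,821.60 ÷ £292,205.60 = 4.7152.
%ΔEPS = DCL × %ΔSales = 4.7152 × -15.3% = -72.1%.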